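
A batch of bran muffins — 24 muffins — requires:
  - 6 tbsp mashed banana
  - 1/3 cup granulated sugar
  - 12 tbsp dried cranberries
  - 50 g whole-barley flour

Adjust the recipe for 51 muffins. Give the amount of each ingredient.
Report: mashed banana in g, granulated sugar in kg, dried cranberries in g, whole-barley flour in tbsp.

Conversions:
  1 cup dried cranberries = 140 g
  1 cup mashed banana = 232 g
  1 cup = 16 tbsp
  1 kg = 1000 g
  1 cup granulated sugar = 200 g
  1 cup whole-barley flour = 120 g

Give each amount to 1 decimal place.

mashed banana: 184.9 g; granulated sugar: 0.1 kg; dried cranberries: 223.1 g; whole-barley flour: 14.2 tbsp

Scaling factor: 51/24 = 17/8 = 2.125.
mashed banana: 6 tbsp × 17/8 ÷ 16 tbsp/cup × 232 g/cup ≈ 184.9 g
granulated sugar: 1/3 cup × 17/8 × 200 g/cup ÷ 1000 g/kg ≈ 0.1 kg
dried cranberries: 12 tbsp × 17/8 ÷ 16 tbsp/cup × 140 g/cup ≈ 223.1 g
whole-barley flour: 50 g × 17/8 ÷ 120 g/cup × 16 tbsp/cup ≈ 14.2 tbsp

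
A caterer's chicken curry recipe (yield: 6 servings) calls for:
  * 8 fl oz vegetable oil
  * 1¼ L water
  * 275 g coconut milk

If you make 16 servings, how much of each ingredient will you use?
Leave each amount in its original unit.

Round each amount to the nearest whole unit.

vegetable oil: 21 fl oz; water: 3 L; coconut milk: 733 g

Scaling factor: 16/6 = 8/3.
vegetable oil: 8 fl oz × 8/3 ≈ 21 fl oz
water: 1.25 L × 8/3 ≈ 3 L
coconut milk: 275 g × 8/3 ≈ 733 g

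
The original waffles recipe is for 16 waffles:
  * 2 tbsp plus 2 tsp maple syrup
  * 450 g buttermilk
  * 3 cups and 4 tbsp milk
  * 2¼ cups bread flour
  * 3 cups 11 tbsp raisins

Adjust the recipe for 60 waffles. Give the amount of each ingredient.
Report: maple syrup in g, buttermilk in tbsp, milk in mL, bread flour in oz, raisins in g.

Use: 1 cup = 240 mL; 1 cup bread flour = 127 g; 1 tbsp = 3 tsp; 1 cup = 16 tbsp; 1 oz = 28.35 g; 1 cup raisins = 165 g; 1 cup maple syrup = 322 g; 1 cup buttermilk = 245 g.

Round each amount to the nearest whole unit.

Scaling factor: 60/16 = 15/4 = 3.75.
maple syrup: (2 tbsp + 2 tsp = 8/3 tbsp) × 15/4 ÷ 16 tbsp/cup × 322 g/cup ≈ 201 g
buttermilk: 450 g × 15/4 ÷ 245 g/cup × 16 tbsp/cup ≈ 110 tbsp
milk: (3 cup + 4 tbsp = 3.25 cup) × 15/4 × 240 mL/cup = 2925 mL
bread flour: 2.25 cup × 15/4 × 127 g/cup ÷ 28.35 g/oz ≈ 38 oz
raisins: (3 cup + 11 tbsp = 3.6875 cup) × 15/4 × 165 g/cup ≈ 2282 g

maple syrup: 201 g; buttermilk: 110 tbsp; milk: 2925 mL; bread flour: 38 oz; raisins: 2282 g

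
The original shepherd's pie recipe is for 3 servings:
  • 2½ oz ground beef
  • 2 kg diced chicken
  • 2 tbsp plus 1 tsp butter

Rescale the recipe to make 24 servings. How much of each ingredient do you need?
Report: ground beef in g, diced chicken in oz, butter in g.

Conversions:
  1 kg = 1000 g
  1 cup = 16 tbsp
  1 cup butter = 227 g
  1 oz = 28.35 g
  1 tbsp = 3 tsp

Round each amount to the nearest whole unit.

ground beef: 567 g; diced chicken: 564 oz; butter: 265 g

Scaling factor: 24/3 = 8.
ground beef: 2.5 oz × 8 × 28.35 g/oz = 567 g
diced chicken: 2 kg × 8 × 1000 g/kg ÷ 28.35 g/oz ≈ 564 oz
butter: (2 tbsp + 1 tsp = 7/3 tbsp) × 8 ÷ 16 tbsp/cup × 227 g/cup ≈ 265 g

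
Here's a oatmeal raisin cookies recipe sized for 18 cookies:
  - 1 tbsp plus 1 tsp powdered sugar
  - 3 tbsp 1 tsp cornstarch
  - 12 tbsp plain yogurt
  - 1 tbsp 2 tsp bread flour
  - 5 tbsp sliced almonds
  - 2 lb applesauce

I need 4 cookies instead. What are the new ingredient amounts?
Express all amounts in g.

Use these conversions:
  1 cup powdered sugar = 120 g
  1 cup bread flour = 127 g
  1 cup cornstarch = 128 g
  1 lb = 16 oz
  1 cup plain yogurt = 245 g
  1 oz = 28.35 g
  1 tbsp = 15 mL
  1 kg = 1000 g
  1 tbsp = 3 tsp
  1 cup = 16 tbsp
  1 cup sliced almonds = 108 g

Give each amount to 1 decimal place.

powdered sugar: 2.2 g; cornstarch: 5.9 g; plain yogurt: 40.8 g; bread flour: 2.9 g; sliced almonds: 7.5 g; applesauce: 201.6 g

Scaling factor: 4/18 = 2/9.
powdered sugar: (1 tbsp + 1 tsp = 4/3 tbsp) × 2/9 ÷ 16 tbsp/cup × 120 g/cup ≈ 2.2 g
cornstarch: (3 tbsp + 1 tsp = 10/3 tbsp) × 2/9 ÷ 16 tbsp/cup × 128 g/cup ≈ 5.9 g
plain yogurt: 12 tbsp × 2/9 ÷ 16 tbsp/cup × 245 g/cup ≈ 40.8 g
bread flour: (1 tbsp + 2 tsp = 5/3 tbsp) × 2/9 ÷ 16 tbsp/cup × 127 g/cup ≈ 2.9 g
sliced almonds: 5 tbsp × 2/9 ÷ 16 tbsp/cup × 108 g/cup = 7.5 g
applesauce: 2 lb × 2/9 × 16 oz/lb × 28.35 g/oz = 201.6 g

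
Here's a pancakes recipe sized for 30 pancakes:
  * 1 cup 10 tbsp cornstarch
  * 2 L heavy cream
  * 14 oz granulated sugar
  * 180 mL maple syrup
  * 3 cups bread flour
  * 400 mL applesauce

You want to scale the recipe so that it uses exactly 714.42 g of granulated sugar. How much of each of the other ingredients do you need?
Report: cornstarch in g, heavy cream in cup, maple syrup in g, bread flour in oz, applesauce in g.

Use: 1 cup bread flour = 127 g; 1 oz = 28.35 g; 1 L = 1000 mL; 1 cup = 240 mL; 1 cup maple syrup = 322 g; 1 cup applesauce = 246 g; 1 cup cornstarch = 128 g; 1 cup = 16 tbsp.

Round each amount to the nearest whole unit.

The original recipe has 396.9 g of granulated sugar, so the scaling factor is 714.42 ÷ 396.9 = 9/5 = 1.8.
cornstarch: (1 cup + 10 tbsp = 1.625 cup) × 9/5 × 128 g/cup ≈ 374 g
heavy cream: 2 L × 9/5 × 1000 mL/L ÷ 240 mL/cup = 15 cup
maple syrup: 180 mL × 9/5 ÷ 240 mL/cup × 322 g/cup ≈ 435 g
bread flour: 3 cup × 9/5 × 127 g/cup ÷ 28.35 g/oz ≈ 24 oz
applesauce: 400 mL × 9/5 ÷ 240 mL/cup × 246 g/cup = 738 g

cornstarch: 374 g; heavy cream: 15 cup; maple syrup: 435 g; bread flour: 24 oz; applesauce: 738 g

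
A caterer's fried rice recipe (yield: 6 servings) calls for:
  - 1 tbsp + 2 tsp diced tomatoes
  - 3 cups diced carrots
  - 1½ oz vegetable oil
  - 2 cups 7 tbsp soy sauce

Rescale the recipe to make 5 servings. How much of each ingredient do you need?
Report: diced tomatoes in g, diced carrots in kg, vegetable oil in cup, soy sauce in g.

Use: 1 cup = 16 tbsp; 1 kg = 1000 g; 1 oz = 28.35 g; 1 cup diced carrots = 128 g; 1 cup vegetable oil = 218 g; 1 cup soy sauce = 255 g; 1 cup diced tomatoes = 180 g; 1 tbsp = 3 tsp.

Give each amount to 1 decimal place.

diced tomatoes: 15.6 g; diced carrots: 0.3 kg; vegetable oil: 0.2 cup; soy sauce: 518.0 g

Scaling factor: 5/6.
diced tomatoes: (1 tbsp + 2 tsp = 5/3 tbsp) × 5/6 ÷ 16 tbsp/cup × 180 g/cup ≈ 15.6 g
diced carrots: 3 cup × 5/6 × 128 g/cup ÷ 1000 g/kg ≈ 0.3 kg
vegetable oil: 1.5 oz × 5/6 × 28.35 g/oz ÷ 218 g/cup ≈ 0.2 cup
soy sauce: (2 cup + 7 tbsp = 2.4375 cup) × 5/6 × 255 g/cup ≈ 518.0 g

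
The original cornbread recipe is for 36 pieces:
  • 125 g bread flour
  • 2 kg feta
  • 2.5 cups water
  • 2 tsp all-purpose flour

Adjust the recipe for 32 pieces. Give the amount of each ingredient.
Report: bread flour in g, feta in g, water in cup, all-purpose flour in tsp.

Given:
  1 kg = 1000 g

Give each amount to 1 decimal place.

bread flour: 111.1 g; feta: 1777.8 g; water: 2.2 cup; all-purpose flour: 1.8 tsp

Scaling factor: 32/36 = 8/9.
bread flour: 125 g × 8/9 ≈ 111.1 g
feta: 2 kg × 8/9 × 1000 g/kg ≈ 1777.8 g
water: 2.5 cup × 8/9 ≈ 2.2 cup
all-purpose flour: 2 tsp × 8/9 ≈ 1.8 tsp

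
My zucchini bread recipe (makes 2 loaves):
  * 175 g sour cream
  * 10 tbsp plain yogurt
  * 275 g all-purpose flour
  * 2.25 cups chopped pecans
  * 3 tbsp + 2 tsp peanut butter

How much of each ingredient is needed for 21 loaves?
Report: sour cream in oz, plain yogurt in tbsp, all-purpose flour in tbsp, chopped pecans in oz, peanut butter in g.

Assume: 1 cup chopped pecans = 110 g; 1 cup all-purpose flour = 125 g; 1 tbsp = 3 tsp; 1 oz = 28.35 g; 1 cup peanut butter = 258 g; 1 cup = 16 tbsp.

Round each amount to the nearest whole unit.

Scaling factor: 21/2 = 10.5.
sour cream: 175 g × 21/2 ÷ 28.35 g/oz ≈ 65 oz
plain yogurt: 10 tbsp × 21/2 = 105 tbsp
all-purpose flour: 275 g × 21/2 ÷ 125 g/cup × 16 tbsp/cup ≈ 370 tbsp
chopped pecans: 2.25 cup × 21/2 × 110 g/cup ÷ 28.35 g/oz ≈ 92 oz
peanut butter: (3 tbsp + 2 tsp = 11/3 tbsp) × 21/2 ÷ 16 tbsp/cup × 258 g/cup ≈ 621 g

sour cream: 65 oz; plain yogurt: 105 tbsp; all-purpose flour: 370 tbsp; chopped pecans: 92 oz; peanut butter: 621 g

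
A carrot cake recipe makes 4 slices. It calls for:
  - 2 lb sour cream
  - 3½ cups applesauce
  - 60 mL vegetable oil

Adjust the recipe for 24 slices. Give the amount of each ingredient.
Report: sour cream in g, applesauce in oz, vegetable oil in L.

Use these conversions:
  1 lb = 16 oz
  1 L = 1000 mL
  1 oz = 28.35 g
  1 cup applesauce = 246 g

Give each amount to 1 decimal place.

sour cream: 5443.2 g; applesauce: 182.2 oz; vegetable oil: 0.4 L

Scaling factor: 24/4 = 6.
sour cream: 2 lb × 6 × 16 oz/lb × 28.35 g/oz = 5443.2 g
applesauce: 3.5 cup × 6 × 246 g/cup ÷ 28.35 g/oz ≈ 182.2 oz
vegetable oil: 60 mL × 6 ÷ 1000 mL/L ≈ 0.4 L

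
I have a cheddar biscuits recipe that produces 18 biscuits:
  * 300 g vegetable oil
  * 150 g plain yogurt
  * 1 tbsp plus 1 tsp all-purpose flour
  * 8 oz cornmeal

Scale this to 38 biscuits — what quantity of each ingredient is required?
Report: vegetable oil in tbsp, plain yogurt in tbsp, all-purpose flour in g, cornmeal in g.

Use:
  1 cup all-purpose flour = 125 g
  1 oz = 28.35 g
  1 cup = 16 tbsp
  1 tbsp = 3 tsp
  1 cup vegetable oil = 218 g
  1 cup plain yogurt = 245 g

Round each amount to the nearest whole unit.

vegetable oil: 46 tbsp; plain yogurt: 21 tbsp; all-purpose flour: 22 g; cornmeal: 479 g

Scaling factor: 38/18 = 19/9.
vegetable oil: 300 g × 19/9 ÷ 218 g/cup × 16 tbsp/cup ≈ 46 tbsp
plain yogurt: 150 g × 19/9 ÷ 245 g/cup × 16 tbsp/cup ≈ 21 tbsp
all-purpose flour: (1 tbsp + 1 tsp = 4/3 tbsp) × 19/9 ÷ 16 tbsp/cup × 125 g/cup ≈ 22 g
cornmeal: 8 oz × 19/9 × 28.35 g/oz ≈ 479 g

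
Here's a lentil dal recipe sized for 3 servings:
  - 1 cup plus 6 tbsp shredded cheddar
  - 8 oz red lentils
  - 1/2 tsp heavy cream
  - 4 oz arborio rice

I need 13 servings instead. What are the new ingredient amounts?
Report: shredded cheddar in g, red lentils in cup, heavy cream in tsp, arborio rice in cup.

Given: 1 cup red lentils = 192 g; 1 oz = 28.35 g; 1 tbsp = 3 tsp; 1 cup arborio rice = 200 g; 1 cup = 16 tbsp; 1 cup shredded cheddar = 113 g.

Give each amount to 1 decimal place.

Scaling factor: 13/3.
shredded cheddar: (1 cup + 6 tbsp = 1.375 cup) × 13/3 × 113 g/cup ≈ 673.3 g
red lentils: 8 oz × 13/3 × 28.35 g/oz ÷ 192 g/cup ≈ 5.1 cup
heavy cream: 0.5 tsp × 13/3 ≈ 2.2 tsp
arborio rice: 4 oz × 13/3 × 28.35 g/oz ÷ 200 g/cup ≈ 2.5 cup

shredded cheddar: 673.3 g; red lentils: 5.1 cup; heavy cream: 2.2 tsp; arborio rice: 2.5 cup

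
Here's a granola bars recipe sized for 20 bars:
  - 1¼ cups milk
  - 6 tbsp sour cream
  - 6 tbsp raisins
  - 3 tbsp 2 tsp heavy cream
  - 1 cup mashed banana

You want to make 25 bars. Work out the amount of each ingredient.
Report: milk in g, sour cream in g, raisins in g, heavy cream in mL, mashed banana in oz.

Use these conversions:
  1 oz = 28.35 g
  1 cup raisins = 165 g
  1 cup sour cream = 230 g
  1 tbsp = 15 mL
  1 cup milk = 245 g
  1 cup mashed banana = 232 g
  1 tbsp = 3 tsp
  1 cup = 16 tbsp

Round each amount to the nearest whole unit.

milk: 383 g; sour cream: 108 g; raisins: 77 g; heavy cream: 69 mL; mashed banana: 10 oz

Scaling factor: 25/20 = 5/4 = 1.25.
milk: 1.25 cup × 5/4 × 245 g/cup ≈ 383 g
sour cream: 6 tbsp × 5/4 ÷ 16 tbsp/cup × 230 g/cup ≈ 108 g
raisins: 6 tbsp × 5/4 ÷ 16 tbsp/cup × 165 g/cup ≈ 77 g
heavy cream: (3 tbsp + 2 tsp = 11/3 tbsp) × 5/4 × 15 mL/tbsp ≈ 69 mL
mashed banana: 1 cup × 5/4 × 232 g/cup ÷ 28.35 g/oz ≈ 10 oz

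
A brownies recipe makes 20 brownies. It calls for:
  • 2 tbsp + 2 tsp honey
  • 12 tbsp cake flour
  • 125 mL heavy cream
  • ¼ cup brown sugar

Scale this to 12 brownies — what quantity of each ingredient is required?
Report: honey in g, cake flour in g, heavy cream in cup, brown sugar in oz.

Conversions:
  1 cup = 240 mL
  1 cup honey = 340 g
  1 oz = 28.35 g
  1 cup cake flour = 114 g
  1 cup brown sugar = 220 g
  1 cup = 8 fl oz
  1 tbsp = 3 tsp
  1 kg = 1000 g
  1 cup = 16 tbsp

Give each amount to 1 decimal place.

honey: 34.0 g; cake flour: 51.3 g; heavy cream: 0.3 cup; brown sugar: 1.2 oz

Scaling factor: 12/20 = 3/5 = 0.6.
honey: (2 tbsp + 2 tsp = 8/3 tbsp) × 3/5 ÷ 16 tbsp/cup × 340 g/cup = 34.0 g
cake flour: 12 tbsp × 3/5 ÷ 16 tbsp/cup × 114 g/cup = 51.3 g
heavy cream: 125 mL × 3/5 ÷ 240 mL/cup ≈ 0.3 cup
brown sugar: 0.25 cup × 3/5 × 220 g/cup ÷ 28.35 g/oz ≈ 1.2 oz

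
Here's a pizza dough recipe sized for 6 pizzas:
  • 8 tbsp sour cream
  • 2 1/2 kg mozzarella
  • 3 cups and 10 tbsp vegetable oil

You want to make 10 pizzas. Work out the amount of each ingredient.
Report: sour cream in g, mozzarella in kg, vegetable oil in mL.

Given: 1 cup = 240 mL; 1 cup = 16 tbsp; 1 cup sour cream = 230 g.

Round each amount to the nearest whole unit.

Scaling factor: 10/6 = 5/3.
sour cream: 8 tbsp × 5/3 ÷ 16 tbsp/cup × 230 g/cup ≈ 192 g
mozzarella: 2.5 kg × 5/3 ≈ 4 kg
vegetable oil: (3 cup + 10 tbsp = 3.625 cup) × 5/3 × 240 mL/cup = 1450 mL

sour cream: 192 g; mozzarella: 4 kg; vegetable oil: 1450 mL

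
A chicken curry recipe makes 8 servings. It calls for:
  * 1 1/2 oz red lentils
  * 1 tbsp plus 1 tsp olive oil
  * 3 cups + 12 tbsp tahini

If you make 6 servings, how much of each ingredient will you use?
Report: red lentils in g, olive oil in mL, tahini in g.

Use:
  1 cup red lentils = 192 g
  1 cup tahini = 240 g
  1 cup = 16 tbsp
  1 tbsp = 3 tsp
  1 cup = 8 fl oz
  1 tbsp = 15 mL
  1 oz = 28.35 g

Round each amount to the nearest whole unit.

red lentils: 32 g; olive oil: 15 mL; tahini: 675 g

Scaling factor: 6/8 = 3/4 = 0.75.
red lentils: 1.5 oz × 3/4 × 28.35 g/oz ≈ 32 g
olive oil: (1 tbsp + 1 tsp = 4/3 tbsp) × 3/4 × 15 mL/tbsp = 15 mL
tahini: (3 cup + 12 tbsp = 3.75 cup) × 3/4 × 240 g/cup = 675 g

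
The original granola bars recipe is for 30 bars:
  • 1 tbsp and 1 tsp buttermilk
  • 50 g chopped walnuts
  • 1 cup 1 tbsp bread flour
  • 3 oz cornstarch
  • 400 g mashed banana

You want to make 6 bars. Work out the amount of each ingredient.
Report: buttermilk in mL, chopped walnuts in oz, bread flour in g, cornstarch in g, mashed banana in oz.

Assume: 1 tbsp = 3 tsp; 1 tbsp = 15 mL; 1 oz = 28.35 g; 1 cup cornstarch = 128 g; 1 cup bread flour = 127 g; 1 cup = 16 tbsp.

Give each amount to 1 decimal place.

buttermilk: 4.0 mL; chopped walnuts: 0.4 oz; bread flour: 27.0 g; cornstarch: 17.0 g; mashed banana: 2.8 oz

Scaling factor: 6/30 = 1/5 = 0.2.
buttermilk: (1 tbsp + 1 tsp = 4/3 tbsp) × 1/5 × 15 mL/tbsp = 4.0 mL
chopped walnuts: 50 g × 1/5 ÷ 28.35 g/oz ≈ 0.4 oz
bread flour: (1 cup + 1 tbsp = 1.0625 cup) × 1/5 × 127 g/cup ≈ 27.0 g
cornstarch: 3 oz × 1/5 × 28.35 g/oz ≈ 17.0 g
mashed banana: 400 g × 1/5 ÷ 28.35 g/oz ≈ 2.8 oz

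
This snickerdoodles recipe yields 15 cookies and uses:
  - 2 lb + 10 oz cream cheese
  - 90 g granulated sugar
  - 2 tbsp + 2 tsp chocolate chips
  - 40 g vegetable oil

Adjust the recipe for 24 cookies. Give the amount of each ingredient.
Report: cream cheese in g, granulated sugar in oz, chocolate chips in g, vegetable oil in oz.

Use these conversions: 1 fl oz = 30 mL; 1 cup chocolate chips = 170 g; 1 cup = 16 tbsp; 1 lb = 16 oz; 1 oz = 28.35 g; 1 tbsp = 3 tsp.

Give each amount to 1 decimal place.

Scaling factor: 24/15 = 8/5 = 1.6.
cream cheese: (2 lb + 10 oz = 2.625 lb) × 8/5 × 16 oz/lb × 28.35 g/oz ≈ 1905.1 g
granulated sugar: 90 g × 8/5 ÷ 28.35 g/oz ≈ 5.1 oz
chocolate chips: (2 tbsp + 2 tsp = 8/3 tbsp) × 8/5 ÷ 16 tbsp/cup × 170 g/cup ≈ 45.3 g
vegetable oil: 40 g × 8/5 ÷ 28.35 g/oz ≈ 2.3 oz

cream cheese: 1905.1 g; granulated sugar: 5.1 oz; chocolate chips: 45.3 g; vegetable oil: 2.3 oz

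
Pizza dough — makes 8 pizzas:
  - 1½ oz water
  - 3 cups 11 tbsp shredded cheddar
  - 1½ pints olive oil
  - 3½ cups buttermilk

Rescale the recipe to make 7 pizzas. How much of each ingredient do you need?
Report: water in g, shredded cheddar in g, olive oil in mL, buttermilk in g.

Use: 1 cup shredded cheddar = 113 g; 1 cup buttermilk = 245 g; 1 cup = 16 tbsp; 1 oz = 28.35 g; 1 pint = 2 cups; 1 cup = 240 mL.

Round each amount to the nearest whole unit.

water: 37 g; shredded cheddar: 365 g; olive oil: 630 mL; buttermilk: 750 g

Scaling factor: 7/8 = 0.875.
water: 1.5 oz × 7/8 × 28.35 g/oz ≈ 37 g
shredded cheddar: (3 cup + 11 tbsp = 3.6875 cup) × 7/8 × 113 g/cup ≈ 365 g
olive oil: 1.5 pint × 7/8 × 2 cup/pint × 240 mL/cup = 630 mL
buttermilk: 3.5 cup × 7/8 × 245 g/cup ≈ 750 g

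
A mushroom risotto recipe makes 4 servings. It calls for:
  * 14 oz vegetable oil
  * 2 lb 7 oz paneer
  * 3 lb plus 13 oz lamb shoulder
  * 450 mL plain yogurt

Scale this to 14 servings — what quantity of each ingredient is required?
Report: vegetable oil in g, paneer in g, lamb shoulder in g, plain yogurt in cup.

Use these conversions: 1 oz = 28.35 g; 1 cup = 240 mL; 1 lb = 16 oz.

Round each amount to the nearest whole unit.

vegetable oil: 1389 g; paneer: 3870 g; lamb shoulder: 6053 g; plain yogurt: 7 cup

Scaling factor: 14/4 = 7/2 = 3.5.
vegetable oil: 14 oz × 7/2 × 28.35 g/oz ≈ 1389 g
paneer: (2 lb + 7 oz = 2.4375 lb) × 7/2 × 16 oz/lb × 28.35 g/oz ≈ 3870 g
lamb shoulder: (3 lb + 13 oz = 3.8125 lb) × 7/2 × 16 oz/lb × 28.35 g/oz ≈ 6053 g
plain yogurt: 450 mL × 7/2 ÷ 240 mL/cup ≈ 7 cup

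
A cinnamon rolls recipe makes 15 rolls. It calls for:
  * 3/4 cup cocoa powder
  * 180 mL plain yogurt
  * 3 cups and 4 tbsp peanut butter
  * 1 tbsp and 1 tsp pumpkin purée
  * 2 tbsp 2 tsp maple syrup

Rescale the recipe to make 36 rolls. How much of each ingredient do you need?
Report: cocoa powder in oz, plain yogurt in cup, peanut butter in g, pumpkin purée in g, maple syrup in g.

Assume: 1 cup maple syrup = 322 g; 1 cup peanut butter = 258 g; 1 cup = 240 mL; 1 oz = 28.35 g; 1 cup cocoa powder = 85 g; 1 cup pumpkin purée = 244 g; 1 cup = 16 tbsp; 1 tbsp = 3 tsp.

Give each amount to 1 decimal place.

Scaling factor: 36/15 = 12/5 = 2.4.
cocoa powder: 0.75 cup × 12/5 × 85 g/cup ÷ 28.35 g/oz ≈ 5.4 oz
plain yogurt: 180 mL × 12/5 ÷ 240 mL/cup = 1.8 cup
peanut butter: (3 cup + 4 tbsp = 3.25 cup) × 12/5 × 258 g/cup = 2012.4 g
pumpkin purée: (1 tbsp + 1 tsp = 4/3 tbsp) × 12/5 ÷ 16 tbsp/cup × 244 g/cup = 48.8 g
maple syrup: (2 tbsp + 2 tsp = 8/3 tbsp) × 12/5 ÷ 16 tbsp/cup × 322 g/cup = 128.8 g

cocoa powder: 5.4 oz; plain yogurt: 1.8 cup; peanut butter: 2012.4 g; pumpkin purée: 48.8 g; maple syrup: 128.8 g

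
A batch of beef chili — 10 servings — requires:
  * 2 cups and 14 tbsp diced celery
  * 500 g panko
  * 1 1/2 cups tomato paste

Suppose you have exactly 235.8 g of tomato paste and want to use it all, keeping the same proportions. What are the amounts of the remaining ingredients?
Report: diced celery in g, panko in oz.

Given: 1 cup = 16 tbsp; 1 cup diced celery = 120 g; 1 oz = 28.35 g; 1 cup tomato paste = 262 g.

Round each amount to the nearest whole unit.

diced celery: 207 g; panko: 11 oz

The original recipe has 393 g of tomato paste, so the scaling factor is 235.8 ÷ 393 = 3/5 = 0.6.
diced celery: (2 cup + 14 tbsp = 2.875 cup) × 3/5 × 120 g/cup = 207 g
panko: 500 g × 3/5 ÷ 28.35 g/oz ≈ 11 oz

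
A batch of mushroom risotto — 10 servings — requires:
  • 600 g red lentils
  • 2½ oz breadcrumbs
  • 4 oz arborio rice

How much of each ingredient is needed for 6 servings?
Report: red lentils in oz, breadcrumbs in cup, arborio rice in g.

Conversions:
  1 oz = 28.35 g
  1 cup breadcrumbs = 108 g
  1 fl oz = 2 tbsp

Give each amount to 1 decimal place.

red lentils: 12.7 oz; breadcrumbs: 0.4 cup; arborio rice: 68.0 g

Scaling factor: 6/10 = 3/5 = 0.6.
red lentils: 600 g × 3/5 ÷ 28.35 g/oz ≈ 12.7 oz
breadcrumbs: 2.5 oz × 3/5 × 28.35 g/oz ÷ 108 g/cup ≈ 0.4 cup
arborio rice: 4 oz × 3/5 × 28.35 g/oz ≈ 68.0 g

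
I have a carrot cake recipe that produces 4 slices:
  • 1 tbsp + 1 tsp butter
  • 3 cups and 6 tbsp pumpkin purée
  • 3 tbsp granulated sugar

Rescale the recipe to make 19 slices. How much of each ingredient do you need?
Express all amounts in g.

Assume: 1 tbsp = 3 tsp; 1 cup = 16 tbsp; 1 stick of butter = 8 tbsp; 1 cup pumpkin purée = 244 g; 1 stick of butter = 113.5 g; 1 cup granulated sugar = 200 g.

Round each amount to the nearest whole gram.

butter: 90 g; pumpkin purée: 3912 g; granulated sugar: 178 g

Scaling factor: 19/4 = 4.75.
butter: (1 tbsp + 1 tsp = 4/3 tbsp) × 19/4 ÷ 8 tbsp/stick × 113.5 g/stick ≈ 90 g
pumpkin purée: (3 cup + 6 tbsp = 3.375 cup) × 19/4 × 244 g/cup ≈ 3912 g
granulated sugar: 3 tbsp × 19/4 ÷ 16 tbsp/cup × 200 g/cup ≈ 178 g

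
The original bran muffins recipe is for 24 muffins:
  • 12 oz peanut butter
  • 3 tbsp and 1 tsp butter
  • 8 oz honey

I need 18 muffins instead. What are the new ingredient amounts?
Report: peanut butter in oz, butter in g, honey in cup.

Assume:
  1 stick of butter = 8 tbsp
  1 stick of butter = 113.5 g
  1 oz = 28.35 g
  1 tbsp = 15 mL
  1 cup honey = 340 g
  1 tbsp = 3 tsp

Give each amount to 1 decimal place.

Scaling factor: 18/24 = 3/4 = 0.75.
peanut butter: 12 oz × 3/4 = 9.0 oz
butter: (3 tbsp + 1 tsp = 10/3 tbsp) × 3/4 ÷ 8 tbsp/stick × 113.5 g/stick ≈ 35.5 g
honey: 8 oz × 3/4 × 28.35 g/oz ÷ 340 g/cup ≈ 0.5 cup

peanut butter: 9.0 oz; butter: 35.5 g; honey: 0.5 cup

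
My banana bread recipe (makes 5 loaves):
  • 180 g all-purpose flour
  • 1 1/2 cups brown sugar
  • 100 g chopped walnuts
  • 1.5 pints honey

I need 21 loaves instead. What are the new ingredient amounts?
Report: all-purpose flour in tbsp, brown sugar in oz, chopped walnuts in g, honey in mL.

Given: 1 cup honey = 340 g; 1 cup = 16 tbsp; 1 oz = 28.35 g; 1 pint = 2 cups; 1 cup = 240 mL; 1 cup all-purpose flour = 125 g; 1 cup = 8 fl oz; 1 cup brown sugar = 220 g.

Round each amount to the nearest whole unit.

Scaling factor: 21/5 = 4.2.
all-purpose flour: 180 g × 21/5 ÷ 125 g/cup × 16 tbsp/cup ≈ 97 tbsp
brown sugar: 1.5 cup × 21/5 × 220 g/cup ÷ 28.35 g/oz ≈ 49 oz
chopped walnuts: 100 g × 21/5 = 420 g
honey: 1.5 pint × 21/5 × 2 cup/pint × 240 mL/cup = 3024 mL

all-purpose flour: 97 tbsp; brown sugar: 49 oz; chopped walnuts: 420 g; honey: 3024 mL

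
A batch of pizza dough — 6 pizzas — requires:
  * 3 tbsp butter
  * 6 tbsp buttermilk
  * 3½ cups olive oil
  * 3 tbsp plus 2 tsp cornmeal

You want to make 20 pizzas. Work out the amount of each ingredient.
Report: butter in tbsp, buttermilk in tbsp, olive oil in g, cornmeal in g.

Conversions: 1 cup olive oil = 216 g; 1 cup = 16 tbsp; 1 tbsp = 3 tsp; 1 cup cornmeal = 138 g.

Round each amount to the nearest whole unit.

Scaling factor: 20/6 = 10/3.
butter: 3 tbsp × 10/3 = 10 tbsp
buttermilk: 6 tbsp × 10/3 = 20 tbsp
olive oil: 3.5 cup × 10/3 × 216 g/cup = 2520 g
cornmeal: (3 tbsp + 2 tsp = 11/3 tbsp) × 10/3 ÷ 16 tbsp/cup × 138 g/cup ≈ 105 g

butter: 10 tbsp; buttermilk: 20 tbsp; olive oil: 2520 g; cornmeal: 105 g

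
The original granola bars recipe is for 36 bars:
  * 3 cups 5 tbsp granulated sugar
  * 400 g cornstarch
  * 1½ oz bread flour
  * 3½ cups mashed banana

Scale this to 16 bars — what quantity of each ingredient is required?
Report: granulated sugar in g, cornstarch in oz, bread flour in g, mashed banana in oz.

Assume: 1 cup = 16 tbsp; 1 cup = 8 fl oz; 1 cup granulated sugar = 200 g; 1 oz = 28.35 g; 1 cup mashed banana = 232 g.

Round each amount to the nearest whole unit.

Scaling factor: 16/36 = 4/9.
granulated sugar: (3 cup + 5 tbsp = 3.3125 cup) × 4/9 × 200 g/cup ≈ 294 g
cornstarch: 400 g × 4/9 ÷ 28.35 g/oz ≈ 6 oz
bread flour: 1.5 oz × 4/9 × 28.35 g/oz ≈ 19 g
mashed banana: 3.5 cup × 4/9 × 232 g/cup ÷ 28.35 g/oz ≈ 13 oz

granulated sugar: 294 g; cornstarch: 6 oz; bread flour: 19 g; mashed banana: 13 oz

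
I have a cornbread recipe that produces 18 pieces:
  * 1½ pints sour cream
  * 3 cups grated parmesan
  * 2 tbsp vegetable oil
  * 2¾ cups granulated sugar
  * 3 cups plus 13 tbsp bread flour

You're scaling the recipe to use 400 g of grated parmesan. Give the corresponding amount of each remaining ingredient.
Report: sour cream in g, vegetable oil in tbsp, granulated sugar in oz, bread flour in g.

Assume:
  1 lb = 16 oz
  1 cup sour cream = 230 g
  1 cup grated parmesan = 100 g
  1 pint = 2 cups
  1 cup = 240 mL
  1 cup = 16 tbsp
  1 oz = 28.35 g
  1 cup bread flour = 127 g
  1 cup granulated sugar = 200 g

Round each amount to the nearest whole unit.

The original recipe has 300 g of grated parmesan, so the scaling factor is 400 ÷ 300 = 4/3.
sour cream: 1.5 pint × 4/3 × 2 cup/pint × 230 g/cup = 920 g
vegetable oil: 2 tbsp × 4/3 ≈ 3 tbsp
granulated sugar: 2.75 cup × 4/3 × 200 g/cup ÷ 28.35 g/oz ≈ 26 oz
bread flour: (3 cup + 13 tbsp = 3.8125 cup) × 4/3 × 127 g/cup ≈ 646 g

sour cream: 920 g; vegetable oil: 3 tbsp; granulated sugar: 26 oz; bread flour: 646 g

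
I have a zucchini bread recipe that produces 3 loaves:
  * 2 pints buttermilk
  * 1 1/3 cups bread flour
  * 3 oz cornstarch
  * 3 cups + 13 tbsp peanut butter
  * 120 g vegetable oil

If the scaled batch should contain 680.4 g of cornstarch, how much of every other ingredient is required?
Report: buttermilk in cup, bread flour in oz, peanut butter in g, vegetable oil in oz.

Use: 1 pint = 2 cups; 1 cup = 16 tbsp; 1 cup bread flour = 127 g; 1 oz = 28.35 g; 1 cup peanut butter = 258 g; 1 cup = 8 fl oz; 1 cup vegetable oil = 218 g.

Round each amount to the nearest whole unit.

buttermilk: 32 cup; bread flour: 48 oz; peanut butter: 7869 g; vegetable oil: 34 oz

The original recipe has 85.05 g of cornstarch, so the scaling factor is 680.4 ÷ 85.05 = 8.
buttermilk: 2 pint × 8 × 2 cup/pint = 32 cup
bread flour: 4/3 cup × 8 × 127 g/cup ÷ 28.35 g/oz ≈ 48 oz
peanut butter: (3 cup + 13 tbsp = 3.8125 cup) × 8 × 258 g/cup = 7869 g
vegetable oil: 120 g × 8 ÷ 28.35 g/oz ≈ 34 oz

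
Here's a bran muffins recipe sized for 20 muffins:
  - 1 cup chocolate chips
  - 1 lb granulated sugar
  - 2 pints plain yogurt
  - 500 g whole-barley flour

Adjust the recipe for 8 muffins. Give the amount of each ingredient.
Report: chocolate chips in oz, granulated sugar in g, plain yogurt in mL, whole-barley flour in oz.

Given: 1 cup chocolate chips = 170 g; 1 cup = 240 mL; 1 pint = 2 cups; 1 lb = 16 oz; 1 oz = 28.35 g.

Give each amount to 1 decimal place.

chocolate chips: 2.4 oz; granulated sugar: 181.4 g; plain yogurt: 384.0 mL; whole-barley flour: 7.1 oz

Scaling factor: 8/20 = 2/5 = 0.4.
chocolate chips: 1 cup × 2/5 × 170 g/cup ÷ 28.35 g/oz ≈ 2.4 oz
granulated sugar: 1 lb × 2/5 × 16 oz/lb × 28.35 g/oz ≈ 181.4 g
plain yogurt: 2 pint × 2/5 × 2 cup/pint × 240 mL/cup = 384.0 mL
whole-barley flour: 500 g × 2/5 ÷ 28.35 g/oz ≈ 7.1 oz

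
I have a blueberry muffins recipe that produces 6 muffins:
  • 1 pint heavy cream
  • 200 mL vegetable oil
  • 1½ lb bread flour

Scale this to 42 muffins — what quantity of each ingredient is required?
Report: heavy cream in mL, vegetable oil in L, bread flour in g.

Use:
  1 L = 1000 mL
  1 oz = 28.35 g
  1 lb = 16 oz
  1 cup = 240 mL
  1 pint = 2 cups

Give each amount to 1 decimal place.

heavy cream: 3360.0 mL; vegetable oil: 1.4 L; bread flour: 4762.8 g

Scaling factor: 42/6 = 7.
heavy cream: 1 pint × 7 × 2 cup/pint × 240 mL/cup = 3360.0 mL
vegetable oil: 200 mL × 7 ÷ 1000 mL/L = 1.4 L
bread flour: 1.5 lb × 7 × 16 oz/lb × 28.35 g/oz = 4762.8 g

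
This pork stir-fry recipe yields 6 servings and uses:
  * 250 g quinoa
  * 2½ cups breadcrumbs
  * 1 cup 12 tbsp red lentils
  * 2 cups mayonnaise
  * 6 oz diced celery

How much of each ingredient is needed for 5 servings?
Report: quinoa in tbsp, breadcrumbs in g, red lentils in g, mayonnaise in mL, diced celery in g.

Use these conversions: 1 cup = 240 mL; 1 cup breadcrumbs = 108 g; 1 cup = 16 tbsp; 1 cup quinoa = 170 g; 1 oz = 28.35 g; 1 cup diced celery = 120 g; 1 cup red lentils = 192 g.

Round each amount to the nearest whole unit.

Scaling factor: 5/6.
quinoa: 250 g × 5/6 ÷ 170 g/cup × 16 tbsp/cup ≈ 20 tbsp
breadcrumbs: 2.5 cup × 5/6 × 108 g/cup = 225 g
red lentils: (1 cup + 12 tbsp = 1.75 cup) × 5/6 × 192 g/cup = 280 g
mayonnaise: 2 cup × 5/6 × 240 mL/cup = 400 mL
diced celery: 6 oz × 5/6 × 28.35 g/oz ≈ 142 g

quinoa: 20 tbsp; breadcrumbs: 225 g; red lentils: 280 g; mayonnaise: 400 mL; diced celery: 142 g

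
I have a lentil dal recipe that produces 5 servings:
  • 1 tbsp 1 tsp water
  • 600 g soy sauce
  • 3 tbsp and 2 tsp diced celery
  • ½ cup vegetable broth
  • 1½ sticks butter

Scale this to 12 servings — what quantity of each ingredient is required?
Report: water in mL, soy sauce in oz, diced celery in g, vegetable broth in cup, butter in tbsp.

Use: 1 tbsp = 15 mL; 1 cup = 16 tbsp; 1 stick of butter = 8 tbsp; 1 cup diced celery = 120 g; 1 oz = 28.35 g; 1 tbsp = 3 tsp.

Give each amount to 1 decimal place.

water: 48.0 mL; soy sauce: 50.8 oz; diced celery: 66.0 g; vegetable broth: 1.2 cup; butter: 28.8 tbsp

Scaling factor: 12/5 = 2.4.
water: (1 tbsp + 1 tsp = 4/3 tbsp) × 12/5 × 15 mL/tbsp = 48.0 mL
soy sauce: 600 g × 12/5 ÷ 28.35 g/oz ≈ 50.8 oz
diced celery: (3 tbsp + 2 tsp = 11/3 tbsp) × 12/5 ÷ 16 tbsp/cup × 120 g/cup = 66.0 g
vegetable broth: 0.5 cup × 12/5 = 1.2 cup
butter: 1.5 stick × 12/5 × 8 tbsp/stick = 28.8 tbsp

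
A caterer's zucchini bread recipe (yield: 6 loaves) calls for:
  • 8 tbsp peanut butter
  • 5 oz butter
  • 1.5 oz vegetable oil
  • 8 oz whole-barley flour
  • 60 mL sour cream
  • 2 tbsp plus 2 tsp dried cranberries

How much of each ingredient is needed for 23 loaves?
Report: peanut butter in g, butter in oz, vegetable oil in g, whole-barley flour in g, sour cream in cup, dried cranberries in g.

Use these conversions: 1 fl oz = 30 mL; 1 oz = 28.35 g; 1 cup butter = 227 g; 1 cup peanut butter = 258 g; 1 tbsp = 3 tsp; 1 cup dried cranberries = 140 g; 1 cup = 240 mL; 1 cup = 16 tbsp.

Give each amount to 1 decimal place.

peanut butter: 494.5 g; butter: 19.2 oz; vegetable oil: 163.0 g; whole-barley flour: 869.4 g; sour cream: 1.0 cup; dried cranberries: 89.4 g

Scaling factor: 23/6.
peanut butter: 8 tbsp × 23/6 ÷ 16 tbsp/cup × 258 g/cup = 494.5 g
butter: 5 oz × 23/6 ≈ 19.2 oz
vegetable oil: 1.5 oz × 23/6 × 28.35 g/oz ≈ 163.0 g
whole-barley flour: 8 oz × 23/6 × 28.35 g/oz = 869.4 g
sour cream: 60 mL × 23/6 ÷ 240 mL/cup ≈ 1.0 cup
dried cranberries: (2 tbsp + 2 tsp = 8/3 tbsp) × 23/6 ÷ 16 tbsp/cup × 140 g/cup ≈ 89.4 g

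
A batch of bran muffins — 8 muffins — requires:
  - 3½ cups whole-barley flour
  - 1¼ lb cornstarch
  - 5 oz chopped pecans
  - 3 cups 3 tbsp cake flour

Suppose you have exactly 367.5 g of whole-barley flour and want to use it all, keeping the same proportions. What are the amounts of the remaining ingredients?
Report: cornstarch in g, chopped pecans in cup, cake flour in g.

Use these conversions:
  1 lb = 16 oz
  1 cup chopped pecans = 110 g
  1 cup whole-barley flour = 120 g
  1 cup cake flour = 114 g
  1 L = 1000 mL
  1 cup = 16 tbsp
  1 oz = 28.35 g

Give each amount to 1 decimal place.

cornstarch: 496.1 g; chopped pecans: 1.1 cup; cake flour: 318.0 g

The original recipe has 420 g of whole-barley flour, so the scaling factor is 367.5 ÷ 420 = 7/8 = 0.875.
cornstarch: 1.25 lb × 7/8 × 16 oz/lb × 28.35 g/oz ≈ 496.1 g
chopped pecans: 5 oz × 7/8 × 28.35 g/oz ÷ 110 g/cup ≈ 1.1 cup
cake flour: (3 cup + 3 tbsp = 3.1875 cup) × 7/8 × 114 g/cup ≈ 318.0 g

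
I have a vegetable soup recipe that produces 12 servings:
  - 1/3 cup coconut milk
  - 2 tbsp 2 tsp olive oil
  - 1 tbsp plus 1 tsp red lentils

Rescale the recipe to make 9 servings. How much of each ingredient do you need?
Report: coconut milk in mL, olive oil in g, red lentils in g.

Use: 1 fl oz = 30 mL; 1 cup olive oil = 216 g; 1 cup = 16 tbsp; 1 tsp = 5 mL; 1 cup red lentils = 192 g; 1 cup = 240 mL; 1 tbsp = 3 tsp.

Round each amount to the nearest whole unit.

coconut milk: 60 mL; olive oil: 27 g; red lentils: 12 g

Scaling factor: 9/12 = 3/4 = 0.75.
coconut milk: 1/3 cup × 3/4 × 240 mL/cup = 60 mL
olive oil: (2 tbsp + 2 tsp = 8/3 tbsp) × 3/4 ÷ 16 tbsp/cup × 216 g/cup = 27 g
red lentils: (1 tbsp + 1 tsp = 4/3 tbsp) × 3/4 ÷ 16 tbsp/cup × 192 g/cup = 12 g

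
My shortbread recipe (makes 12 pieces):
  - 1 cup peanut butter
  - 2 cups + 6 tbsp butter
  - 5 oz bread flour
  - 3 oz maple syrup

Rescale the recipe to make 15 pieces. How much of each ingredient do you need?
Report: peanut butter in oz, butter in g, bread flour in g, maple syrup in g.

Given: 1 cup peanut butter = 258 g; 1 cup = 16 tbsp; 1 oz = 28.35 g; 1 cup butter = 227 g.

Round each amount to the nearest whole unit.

peanut butter: 11 oz; butter: 674 g; bread flour: 177 g; maple syrup: 106 g

Scaling factor: 15/12 = 5/4 = 1.25.
peanut butter: 1 cup × 5/4 × 258 g/cup ÷ 28.35 g/oz ≈ 11 oz
butter: (2 cup + 6 tbsp = 2.375 cup) × 5/4 × 227 g/cup ≈ 674 g
bread flour: 5 oz × 5/4 × 28.35 g/oz ≈ 177 g
maple syrup: 3 oz × 5/4 × 28.35 g/oz ≈ 106 g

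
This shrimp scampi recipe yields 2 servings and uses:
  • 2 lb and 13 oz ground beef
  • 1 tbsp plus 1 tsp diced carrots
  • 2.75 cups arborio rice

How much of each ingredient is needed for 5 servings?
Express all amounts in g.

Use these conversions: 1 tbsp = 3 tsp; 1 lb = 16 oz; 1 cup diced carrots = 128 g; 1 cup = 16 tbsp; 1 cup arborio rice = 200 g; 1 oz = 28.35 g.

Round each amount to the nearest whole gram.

ground beef: 3189 g; diced carrots: 27 g; arborio rice: 1375 g

Scaling factor: 5/2 = 2.5.
ground beef: (2 lb + 13 oz = 2.8125 lb) × 5/2 × 16 oz/lb × 28.35 g/oz ≈ 3189 g
diced carrots: (1 tbsp + 1 tsp = 4/3 tbsp) × 5/2 ÷ 16 tbsp/cup × 128 g/cup ≈ 27 g
arborio rice: 2.75 cup × 5/2 × 200 g/cup = 1375 g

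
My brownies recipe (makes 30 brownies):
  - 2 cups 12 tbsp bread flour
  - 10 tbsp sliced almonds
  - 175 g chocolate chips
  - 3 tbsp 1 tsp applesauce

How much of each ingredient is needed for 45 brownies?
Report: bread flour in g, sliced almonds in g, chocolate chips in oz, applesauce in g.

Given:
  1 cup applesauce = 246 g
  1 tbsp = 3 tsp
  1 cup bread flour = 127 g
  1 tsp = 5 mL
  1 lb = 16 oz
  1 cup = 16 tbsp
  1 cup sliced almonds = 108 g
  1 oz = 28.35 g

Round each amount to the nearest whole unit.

Scaling factor: 45/30 = 3/2 = 1.5.
bread flour: (2 cup + 12 tbsp = 2.75 cup) × 3/2 × 127 g/cup ≈ 524 g
sliced almonds: 10 tbsp × 3/2 ÷ 16 tbsp/cup × 108 g/cup ≈ 101 g
chocolate chips: 175 g × 3/2 ÷ 28.35 g/oz ≈ 9 oz
applesauce: (3 tbsp + 1 tsp = 10/3 tbsp) × 3/2 ÷ 16 tbsp/cup × 246 g/cup ≈ 77 g

bread flour: 524 g; sliced almonds: 101 g; chocolate chips: 9 oz; applesauce: 77 g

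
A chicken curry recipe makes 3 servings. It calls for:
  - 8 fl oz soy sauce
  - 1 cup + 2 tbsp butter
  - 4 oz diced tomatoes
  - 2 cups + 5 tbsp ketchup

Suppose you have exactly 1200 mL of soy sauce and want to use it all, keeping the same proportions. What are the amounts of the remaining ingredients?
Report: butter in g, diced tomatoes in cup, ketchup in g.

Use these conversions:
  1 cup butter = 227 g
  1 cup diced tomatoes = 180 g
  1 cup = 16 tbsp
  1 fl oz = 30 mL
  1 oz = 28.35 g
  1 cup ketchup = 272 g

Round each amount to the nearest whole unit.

The original recipe has 240 mL of soy sauce, so the scaling factor is 1200 ÷ 240 = 5.
butter: (1 cup + 2 tbsp = 1.125 cup) × 5 × 227 g/cup ≈ 1277 g
diced tomatoes: 4 oz × 5 × 28.35 g/oz ÷ 180 g/cup ≈ 3 cup
ketchup: (2 cup + 5 tbsp = 2.3125 cup) × 5 × 272 g/cup = 3145 g

butter: 1277 g; diced tomatoes: 3 cup; ketchup: 3145 g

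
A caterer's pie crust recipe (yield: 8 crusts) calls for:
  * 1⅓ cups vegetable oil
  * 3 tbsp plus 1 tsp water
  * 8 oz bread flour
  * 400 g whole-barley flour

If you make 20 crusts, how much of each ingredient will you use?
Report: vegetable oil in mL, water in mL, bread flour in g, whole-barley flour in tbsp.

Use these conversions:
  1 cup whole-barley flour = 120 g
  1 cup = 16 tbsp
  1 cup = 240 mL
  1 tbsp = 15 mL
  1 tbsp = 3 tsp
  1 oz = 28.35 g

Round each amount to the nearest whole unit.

vegetable oil: 800 mL; water: 125 mL; bread flour: 567 g; whole-barley flour: 133 tbsp

Scaling factor: 20/8 = 5/2 = 2.5.
vegetable oil: 4/3 cup × 5/2 × 240 mL/cup = 800 mL
water: (3 tbsp + 1 tsp = 10/3 tbsp) × 5/2 × 15 mL/tbsp = 125 mL
bread flour: 8 oz × 5/2 × 28.35 g/oz = 567 g
whole-barley flour: 400 g × 5/2 ÷ 120 g/cup × 16 tbsp/cup ≈ 133 tbsp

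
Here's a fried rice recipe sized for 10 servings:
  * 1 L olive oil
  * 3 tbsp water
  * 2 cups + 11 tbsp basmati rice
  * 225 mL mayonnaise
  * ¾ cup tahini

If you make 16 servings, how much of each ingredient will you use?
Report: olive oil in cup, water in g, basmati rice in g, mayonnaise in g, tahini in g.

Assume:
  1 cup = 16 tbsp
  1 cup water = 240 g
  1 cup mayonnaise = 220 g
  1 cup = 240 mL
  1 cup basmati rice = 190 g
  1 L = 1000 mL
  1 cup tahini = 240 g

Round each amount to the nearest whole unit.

olive oil: 7 cup; water: 72 g; basmati rice: 817 g; mayonnaise: 330 g; tahini: 288 g

Scaling factor: 16/10 = 8/5 = 1.6.
olive oil: 1 L × 8/5 × 1000 mL/L ÷ 240 mL/cup ≈ 7 cup
water: 3 tbsp × 8/5 ÷ 16 tbsp/cup × 240 g/cup = 72 g
basmati rice: (2 cup + 11 tbsp = 2.6875 cup) × 8/5 × 190 g/cup = 817 g
mayonnaise: 225 mL × 8/5 ÷ 240 mL/cup × 220 g/cup = 330 g
tahini: 0.75 cup × 8/5 × 240 g/cup = 288 g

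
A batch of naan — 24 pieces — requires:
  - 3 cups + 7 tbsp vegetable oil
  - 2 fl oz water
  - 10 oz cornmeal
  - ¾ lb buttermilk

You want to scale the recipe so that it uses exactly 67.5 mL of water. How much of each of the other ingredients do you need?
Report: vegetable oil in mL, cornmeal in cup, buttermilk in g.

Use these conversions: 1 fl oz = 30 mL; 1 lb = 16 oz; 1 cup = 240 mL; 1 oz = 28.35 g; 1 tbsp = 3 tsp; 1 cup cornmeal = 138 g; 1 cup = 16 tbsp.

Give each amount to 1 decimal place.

vegetable oil: 928.1 mL; cornmeal: 2.3 cup; buttermilk: 382.7 g

The original recipe has 60 mL of water, so the scaling factor is 67.5 ÷ 60 = 9/8 = 1.125.
vegetable oil: (3 cup + 7 tbsp = 3.4375 cup) × 9/8 × 240 mL/cup ≈ 928.1 mL
cornmeal: 10 oz × 9/8 × 28.35 g/oz ÷ 138 g/cup ≈ 2.3 cup
buttermilk: 0.75 lb × 9/8 × 16 oz/lb × 28.35 g/oz ≈ 382.7 g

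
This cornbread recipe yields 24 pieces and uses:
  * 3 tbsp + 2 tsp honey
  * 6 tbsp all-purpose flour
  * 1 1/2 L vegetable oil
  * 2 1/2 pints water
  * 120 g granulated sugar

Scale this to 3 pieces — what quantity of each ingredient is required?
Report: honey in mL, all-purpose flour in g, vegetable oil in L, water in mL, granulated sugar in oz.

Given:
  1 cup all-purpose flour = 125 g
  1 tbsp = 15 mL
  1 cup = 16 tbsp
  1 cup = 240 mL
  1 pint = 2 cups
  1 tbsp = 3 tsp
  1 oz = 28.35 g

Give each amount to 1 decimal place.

Scaling factor: 3/24 = 1/8 = 0.125.
honey: (3 tbsp + 2 tsp = 11/3 tbsp) × 1/8 × 15 mL/tbsp ≈ 6.9 mL
all-purpose flour: 6 tbsp × 1/8 ÷ 16 tbsp/cup × 125 g/cup ≈ 5.9 g
vegetable oil: 1.5 L × 1/8 ≈ 0.2 L
water: 2.5 pint × 1/8 × 2 cup/pint × 240 mL/cup = 150.0 mL
granulated sugar: 120 g × 1/8 ÷ 28.35 g/oz ≈ 0.5 oz

honey: 6.9 mL; all-purpose flour: 5.9 g; vegetable oil: 0.2 L; water: 150.0 mL; granulated sugar: 0.5 oz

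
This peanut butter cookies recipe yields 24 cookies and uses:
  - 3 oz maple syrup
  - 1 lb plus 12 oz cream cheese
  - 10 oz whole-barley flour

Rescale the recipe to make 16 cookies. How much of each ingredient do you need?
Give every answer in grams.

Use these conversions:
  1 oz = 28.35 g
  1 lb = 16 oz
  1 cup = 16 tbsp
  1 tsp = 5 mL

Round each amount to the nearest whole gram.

Scaling factor: 16/24 = 2/3.
maple syrup: 3 oz × 2/3 × 28.35 g/oz ≈ 57 g
cream cheese: (1 lb + 12 oz = 1.75 lb) × 2/3 × 16 oz/lb × 28.35 g/oz ≈ 529 g
whole-barley flour: 10 oz × 2/3 × 28.35 g/oz = 189 g

maple syrup: 57 g; cream cheese: 529 g; whole-barley flour: 189 g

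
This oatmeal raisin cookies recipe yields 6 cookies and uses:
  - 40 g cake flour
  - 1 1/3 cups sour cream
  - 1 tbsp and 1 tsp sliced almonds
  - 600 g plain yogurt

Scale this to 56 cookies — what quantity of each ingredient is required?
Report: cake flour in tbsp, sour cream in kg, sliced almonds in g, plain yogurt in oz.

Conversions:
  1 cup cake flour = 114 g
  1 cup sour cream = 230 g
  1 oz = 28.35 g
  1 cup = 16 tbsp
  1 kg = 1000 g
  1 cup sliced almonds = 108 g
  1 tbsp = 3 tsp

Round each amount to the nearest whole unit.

cake flour: 52 tbsp; sour cream: 3 kg; sliced almonds: 84 g; plain yogurt: 198 oz

Scaling factor: 56/6 = 28/3.
cake flour: 40 g × 28/3 ÷ 114 g/cup × 16 tbsp/cup ≈ 52 tbsp
sour cream: 4/3 cup × 28/3 × 230 g/cup ÷ 1000 g/kg ≈ 3 kg
sliced almonds: (1 tbsp + 1 tsp = 4/3 tbsp) × 28/3 ÷ 16 tbsp/cup × 108 g/cup = 84 g
plain yogurt: 600 g × 28/3 ÷ 28.35 g/oz ≈ 198 oz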